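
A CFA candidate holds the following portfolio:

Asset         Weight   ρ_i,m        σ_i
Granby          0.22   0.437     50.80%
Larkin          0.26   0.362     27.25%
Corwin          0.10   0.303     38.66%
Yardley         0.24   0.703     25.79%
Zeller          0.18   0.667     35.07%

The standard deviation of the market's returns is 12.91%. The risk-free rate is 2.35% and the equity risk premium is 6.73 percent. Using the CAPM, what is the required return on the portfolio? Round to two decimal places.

11.31%

β_Granby = 0.437 × 50.80% / 12.91% = 1.7196
β_Larkin = 0.362 × 27.25% / 12.91% = 0.7641
β_Corwin = 0.303 × 38.66% / 12.91% = 0.9074
β_Yardley = 0.703 × 25.79% / 12.91% = 1.4044
β_Zeller = 0.667 × 35.07% / 12.91% = 1.8119
β_P = Σ w_i β_i = 0.22×1.7196 + 0.26×0.7641 + 0.10×0.9074 + 0.24×1.4044 + 0.18×1.8119 = 1.3309
E(R_P) = R_f + β_P × MRP = 2.35% + 1.3309 × 6.73% = 11.31%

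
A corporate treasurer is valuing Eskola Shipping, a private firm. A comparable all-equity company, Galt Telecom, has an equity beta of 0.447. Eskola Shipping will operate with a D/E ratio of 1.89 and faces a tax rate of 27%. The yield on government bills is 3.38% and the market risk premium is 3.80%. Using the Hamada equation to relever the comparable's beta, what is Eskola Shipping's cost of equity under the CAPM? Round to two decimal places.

7.42%

β_L = β_U × [1 + (1 − t)(D/E)] = 0.447 × [1 + (1 − 0.27) × 1.89]
    = 0.447 × [1 + 0.73 × 1.89] = 0.447 × 2.3797 = 1.0637
E(R) = R_f + β_L × MRP = 3.38% + 1.0637 × 3.80% = 7.42%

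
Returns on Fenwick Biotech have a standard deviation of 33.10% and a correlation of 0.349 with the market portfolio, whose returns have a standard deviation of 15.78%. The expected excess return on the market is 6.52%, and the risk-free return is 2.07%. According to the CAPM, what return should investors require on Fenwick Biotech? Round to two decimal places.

6.84%

β = ρ × σ_i / σ_m = 0.349 × 33.10% / 15.78% = 0.7321
E(R) = 2.07% + 0.7321 × 6.52% = 6.84%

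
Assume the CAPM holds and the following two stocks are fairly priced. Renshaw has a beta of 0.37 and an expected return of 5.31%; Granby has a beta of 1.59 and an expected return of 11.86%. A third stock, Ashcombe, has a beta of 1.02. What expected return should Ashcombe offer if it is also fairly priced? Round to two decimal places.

MRP (SML slope) = (11.86% − 5.31%) / (1.59 − 0.37) = 6.55% / 1.22 = 5.3689%
R_f (intercept) = 5.31% − 0.37 × 5.3689% = 3.3235%
E(R_Ashcombe) = R_f + β × MRP = 3.3235% + 1.02 × 5.3689% = 8.80%

8.80%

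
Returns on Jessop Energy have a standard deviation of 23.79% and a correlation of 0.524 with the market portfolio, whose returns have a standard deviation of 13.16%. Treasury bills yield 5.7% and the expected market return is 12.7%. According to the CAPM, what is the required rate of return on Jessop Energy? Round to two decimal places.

12.33%

β = ρ × σ_i / σ_m = 0.524 × 23.79% / 13.16% = 0.9473
MRP = 12.7% − 5.7% = 7.00%
E(R) = 5.7% + 0.9473 × 7.0% = 12.33%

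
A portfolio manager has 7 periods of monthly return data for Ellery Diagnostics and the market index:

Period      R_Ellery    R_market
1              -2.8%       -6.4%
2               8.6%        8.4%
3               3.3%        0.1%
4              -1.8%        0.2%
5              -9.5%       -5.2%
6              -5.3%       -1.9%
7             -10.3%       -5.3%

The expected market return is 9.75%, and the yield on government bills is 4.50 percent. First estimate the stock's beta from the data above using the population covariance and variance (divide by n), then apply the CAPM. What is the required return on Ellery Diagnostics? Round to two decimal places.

Mean R_i = (-2.8 + 8.6 + 3.3 − 1.8 − 9.5 − 5.3 − 10.3) / 7 = -2.5429%
Mean R_m = (-6.4 + 8.4 + 0.1 + 0.2 − 5.2 − 1.9 − 5.3) / 7 = -1.4429%
Σ(R_i − R̄_i)(R_m − R̄_m) = 178.5071  ⇒  Cov = 178.5071 / 7 = 25.5010
Σ(R_m − R̄_m)² = 155.7371  ⇒  Var(R_m) = 155.7371 / 7 = 22.2482
β = Cov / Var(R_m) = 25.5010 / 22.2482 = 1.1462
MRP = 9.75% − 4.50% = 5.25%
E(R) = R_f + β × MRP = 4.50% + 1.1462 × 5.25% = 10.52%

10.52%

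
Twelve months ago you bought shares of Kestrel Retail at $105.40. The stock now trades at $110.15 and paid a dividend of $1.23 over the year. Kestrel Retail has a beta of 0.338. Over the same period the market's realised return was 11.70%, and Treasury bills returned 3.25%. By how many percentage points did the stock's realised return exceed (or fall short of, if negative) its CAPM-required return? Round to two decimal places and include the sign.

-0.43%

Realised HPR = (P1 + D1 − P0) / P0 = (110.15 + 1.23 − 105.40) / 105.40 = 5.98 / 105.40 = 5.6736%
MRP = 11.70% − 3.25% = 8.45%
CAPM required = R_f + β·MRP = 3.25% + 0.338 × 8.45% = 6.10610%
α = realised − required = 5.6736% − 6.10610% = -0.43%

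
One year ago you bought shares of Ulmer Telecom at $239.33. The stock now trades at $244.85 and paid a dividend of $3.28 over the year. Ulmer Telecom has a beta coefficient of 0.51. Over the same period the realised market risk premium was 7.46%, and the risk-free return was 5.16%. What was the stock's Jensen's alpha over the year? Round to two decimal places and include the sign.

Realised HPR = (P1 + D1 − P0) / P0 = (244.85 + 3.28 − 239.33) / 239.33 = 8.80 / 239.33 = 3.6769%
CAPM required = R_f + β·MRP = 5.16% + 0.51 × 7.46% = 8.9646%
α = realised − required = 3.6769% − 8.9646% = -5.29%

-5.29%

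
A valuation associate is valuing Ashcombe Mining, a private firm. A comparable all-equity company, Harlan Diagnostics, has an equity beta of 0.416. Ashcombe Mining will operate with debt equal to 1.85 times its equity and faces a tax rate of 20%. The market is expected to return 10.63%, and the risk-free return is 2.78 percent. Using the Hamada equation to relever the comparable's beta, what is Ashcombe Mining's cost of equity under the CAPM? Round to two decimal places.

10.88%

β_L = β_U × [1 + (1 − t)(D/E)] = 0.416 × [1 + (1 − 0.20) × 1.85]
    = 0.416 × [1 + 0.80 × 1.85] = 0.416 × 2.4800 = 1.0317
MRP = 10.63% − 2.78% = 7.85%
E(R) = R_f + β_L × MRP = 2.78% + 1.0317 × 7.85% = 10.88%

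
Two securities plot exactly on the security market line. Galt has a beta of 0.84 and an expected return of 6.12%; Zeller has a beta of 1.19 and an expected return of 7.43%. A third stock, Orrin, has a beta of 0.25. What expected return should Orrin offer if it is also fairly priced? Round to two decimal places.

MRP (SML slope) = (7.43% − 6.12%) / (1.19 − 0.84) = 1.31% / 0.35 = 3.7429%
R_f (intercept) = 6.12% − 0.84 × 3.7429% = 2.9760%
E(R_Orrin) = R_f + β × MRP = 2.9760% + 0.25 × 3.7429% = 3.91%

3.91%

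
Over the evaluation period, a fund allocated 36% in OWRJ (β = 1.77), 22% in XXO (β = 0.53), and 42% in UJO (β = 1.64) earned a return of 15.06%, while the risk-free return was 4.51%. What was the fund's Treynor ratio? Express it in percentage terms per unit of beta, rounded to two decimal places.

7.31%

β_P = 0.36×1.77 + 0.22×0.53 + 0.42×1.64 = 1.4426
Treynor = (R_P − R_f) / β_P = (15.06% − 4.51%) / 1.4426 = 10.55% / 1.4426 = 7.31%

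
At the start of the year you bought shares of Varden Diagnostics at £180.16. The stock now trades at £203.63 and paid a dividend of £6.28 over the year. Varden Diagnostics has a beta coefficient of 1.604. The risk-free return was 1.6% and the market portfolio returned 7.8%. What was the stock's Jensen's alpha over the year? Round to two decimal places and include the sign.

Realised HPR = (P1 + D1 − P0) / P0 = (203.63 + 6.28 − 180.16) / 180.16 = 29.75 / 180.16 = 16.5131%
MRP = 7.8% − 1.6% = 6.20%
CAPM required = R_f + β·MRP = 1.6% + 1.604 × 6.2% = 11.5448%
α = realised − required = 16.5131% − 11.5448% = +4.97%

+4.97%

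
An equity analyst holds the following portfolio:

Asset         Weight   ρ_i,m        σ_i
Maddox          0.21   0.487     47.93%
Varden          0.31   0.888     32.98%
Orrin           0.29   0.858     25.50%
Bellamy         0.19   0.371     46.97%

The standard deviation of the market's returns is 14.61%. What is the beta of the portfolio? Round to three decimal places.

1.618

β_Maddox = 0.487 × 47.93% / 14.61% = 1.5977
β_Varden = 0.888 × 32.98% / 14.61% = 2.0045
β_Orrin = 0.858 × 25.50% / 14.61% = 1.4975
β_Bellamy = 0.371 × 46.97% / 14.61% = 1.1927
β_P = Σ w_i β_i = 0.21×1.5977 + 0.31×2.0045 + 0.29×1.4975 + 0.19×1.1927 = 1.6178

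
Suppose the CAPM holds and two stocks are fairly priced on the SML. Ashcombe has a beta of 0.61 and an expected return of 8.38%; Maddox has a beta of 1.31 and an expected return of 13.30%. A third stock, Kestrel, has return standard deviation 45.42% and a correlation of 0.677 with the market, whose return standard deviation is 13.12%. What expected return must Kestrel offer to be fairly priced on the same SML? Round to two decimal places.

MRP = (13.30% − 8.38%) / (1.31 − 0.61) = 7.0286%
R_f = 8.38% − 0.61 × 7.0286% = 4.0926%
β_Kestrel = ρ·σ_i/σ_m = 0.677 × 45.42 / 13.12 = 2.3437
E(R_Kestrel) = R_f + β × MRP = 4.0926% + 2.3437 × 7.0286% = 20.57%

20.57%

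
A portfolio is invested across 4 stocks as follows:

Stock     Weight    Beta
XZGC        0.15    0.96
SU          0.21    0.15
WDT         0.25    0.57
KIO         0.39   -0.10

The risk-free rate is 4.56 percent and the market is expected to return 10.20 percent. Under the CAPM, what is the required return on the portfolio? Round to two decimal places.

β_P = Σ w_i β_i = 0.15×0.96 + 0.21×0.15 + 0.25×0.57 + 0.39×-0.10 = 0.2790
MRP = 10.20% − 4.56% = 5.64%
E(R_P) = R_f + β_P × MRP = 4.56% + 0.2790 × 5.64% = 6.13%

6.13%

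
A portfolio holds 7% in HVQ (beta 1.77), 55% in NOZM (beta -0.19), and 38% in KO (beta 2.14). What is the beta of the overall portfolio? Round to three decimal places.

β_P = Σ w_i β_i = 0.07×1.77 + 0.55×-0.19 + 0.38×2.14 = 0.8326

0.833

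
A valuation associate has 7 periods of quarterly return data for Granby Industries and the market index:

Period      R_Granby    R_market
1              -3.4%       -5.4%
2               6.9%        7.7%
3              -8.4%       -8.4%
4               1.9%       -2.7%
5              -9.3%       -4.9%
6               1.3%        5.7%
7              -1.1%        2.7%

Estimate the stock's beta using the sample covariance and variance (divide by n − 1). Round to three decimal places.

0.786

Mean R_i = (-3.4 + 6.9 − 8.4 + 1.9 − 9.3 + 1.3 − 1.1) / 7 = -1.7286%
Mean R_m = (-5.4 + 7.7 − 8.4 − 2.7 − 4.9 + 5.7 + 2.7) / 7 = -0.7571%
Σ(R_i − R̄_i)(R_m − R̄_m) = 177.7686  ⇒  Cov = 177.7686 / 6 = 29.6281
Σ(R_m − R̄_m)² = 226.0771  ⇒  Var(R_m) = 226.0771 / 6 = 37.6795
β = Cov / Var(R_m) = 29.6281 / 37.6795 = 0.7863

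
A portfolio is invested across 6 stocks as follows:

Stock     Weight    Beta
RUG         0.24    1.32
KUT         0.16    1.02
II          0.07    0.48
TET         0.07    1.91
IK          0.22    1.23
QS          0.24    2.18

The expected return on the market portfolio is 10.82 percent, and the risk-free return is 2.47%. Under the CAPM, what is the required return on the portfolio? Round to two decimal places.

β_P = Σ w_i β_i = 0.24×1.32 + 0.16×1.02 + 0.07×0.48 + 0.07×1.91 + 0.22×1.23 + 0.24×2.18 = 1.4411
MRP = 10.82% − 2.47% = 8.35%
E(R_P) = R_f + β_P × MRP = 2.47% + 1.4411 × 8.35% = 14.50%

14.50%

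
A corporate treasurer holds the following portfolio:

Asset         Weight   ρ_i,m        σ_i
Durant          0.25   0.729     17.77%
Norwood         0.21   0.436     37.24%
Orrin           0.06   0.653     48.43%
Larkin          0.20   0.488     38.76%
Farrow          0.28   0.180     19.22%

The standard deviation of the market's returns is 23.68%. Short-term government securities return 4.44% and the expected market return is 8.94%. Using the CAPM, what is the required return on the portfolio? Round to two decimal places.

β_Durant = 0.729 × 17.77% / 23.68% = 0.5471
β_Norwood = 0.436 × 37.24% / 23.68% = 0.6857
β_Orrin = 0.653 × 48.43% / 23.68% = 1.3355
β_Larkin = 0.488 × 38.76% / 23.68% = 0.7988
β_Farrow = 0.180 × 19.22% / 23.68% = 0.1461
β_P = Σ w_i β_i = 0.25×0.5471 + 0.21×0.6857 + 0.06×1.3355 + 0.20×0.7988 + 0.28×0.1461 = 0.5616
MRP = 8.94% − 4.44% = 4.50%
E(R_P) = R_f + β_P × MRP = 4.44% + 0.5616 × 4.50% = 6.97%

6.97%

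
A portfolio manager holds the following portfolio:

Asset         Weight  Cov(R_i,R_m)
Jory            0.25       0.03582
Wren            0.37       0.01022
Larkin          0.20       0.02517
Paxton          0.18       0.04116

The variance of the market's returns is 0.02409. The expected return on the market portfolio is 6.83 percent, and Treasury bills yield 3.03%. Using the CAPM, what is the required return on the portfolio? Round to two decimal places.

β_Jory = 0.03582 / 0.02409 = 1.4869
β_Wren = 0.01022 / 0.02409 = 0.4242
β_Larkin = 0.02517 / 0.02409 = 1.0448
β_Paxton = 0.04116 / 0.02409 = 1.7086
β_P = Σ w_i β_i = 0.25×1.4869 + 0.37×0.4242 + 0.20×1.0448 + 0.18×1.7086 = 1.0452
MRP = 6.83% − 3.03% = 3.80%
E(R_P) = R_f + β_P × MRP = 3.03% + 1.0452 × 3.80% = 7.00%

7.00%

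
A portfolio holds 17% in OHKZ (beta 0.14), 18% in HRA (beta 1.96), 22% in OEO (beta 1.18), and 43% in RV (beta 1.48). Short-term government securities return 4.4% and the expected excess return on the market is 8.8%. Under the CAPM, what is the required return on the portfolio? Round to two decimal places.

15.60%

β_P = Σ w_i β_i = 0.17×0.14 + 0.18×1.96 + 0.22×1.18 + 0.43×1.48 = 1.2726
E(R_P) = R_f + β_P × MRP = 4.4% + 1.2726 × 8.8% = 15.60%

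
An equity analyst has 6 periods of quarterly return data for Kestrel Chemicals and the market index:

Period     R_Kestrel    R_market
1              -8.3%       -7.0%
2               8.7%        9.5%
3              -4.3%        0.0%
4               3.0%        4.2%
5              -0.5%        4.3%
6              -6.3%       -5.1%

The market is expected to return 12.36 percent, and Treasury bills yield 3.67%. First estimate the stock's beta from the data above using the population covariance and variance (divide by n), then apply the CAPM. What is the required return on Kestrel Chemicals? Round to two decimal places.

Mean R_i = (-8.3 + 8.7 − 4.3 + 3.0 − 0.5 − 6.3) / 6 = -1.2833%
Mean R_m = (-7.0 + 9.5 + 0.0 + 4.2 + 4.3 − 5.1) / 6 = 0.9833%
Σ(R_i − R̄_i)(R_m − R̄_m) = 190.9017  ⇒  Cov = 190.9017 / 6 = 31.8170
Σ(R_m − R̄_m)² = 195.5883  ⇒  Var(R_m) = 195.5883 / 6 = 32.5981
β = Cov / Var(R_m) = 31.8170 / 32.5981 = 0.9760
MRP = 12.36% − 3.67% = 8.69%
E(R) = R_f + β × MRP = 3.67% + 0.9760 × 8.69% = 12.15%

12.15%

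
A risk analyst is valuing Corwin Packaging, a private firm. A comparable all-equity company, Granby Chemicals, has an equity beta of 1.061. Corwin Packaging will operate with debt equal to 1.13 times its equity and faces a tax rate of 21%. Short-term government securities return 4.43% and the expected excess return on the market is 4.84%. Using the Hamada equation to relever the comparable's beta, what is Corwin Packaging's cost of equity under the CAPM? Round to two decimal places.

14.15%

β_L = β_U × [1 + (1 − t)(D/E)] = 1.061 × [1 + (1 − 0.21) × 1.13]
    = 1.061 × [1 + 0.79 × 1.13] = 1.061 × 1.8927 = 2.0082
E(R) = R_f + β_L × MRP = 4.43% + 2.0082 × 4.84% = 14.15%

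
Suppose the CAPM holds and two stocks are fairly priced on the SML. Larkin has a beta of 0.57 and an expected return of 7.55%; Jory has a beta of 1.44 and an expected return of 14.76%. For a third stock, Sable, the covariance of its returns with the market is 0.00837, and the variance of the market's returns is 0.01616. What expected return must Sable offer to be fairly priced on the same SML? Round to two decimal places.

7.12%

MRP = (14.76% − 7.55%) / (1.44 − 0.57) = 8.2874%
R_f = 7.55% − 0.57 × 8.2874% = 2.8262%
β_Sable = Cov / Var(R_m) = 0.00837 / 0.01616 = 0.5179
E(R_Sable) = R_f + β × MRP = 2.8262% + 0.5179 × 8.2874% = 7.12%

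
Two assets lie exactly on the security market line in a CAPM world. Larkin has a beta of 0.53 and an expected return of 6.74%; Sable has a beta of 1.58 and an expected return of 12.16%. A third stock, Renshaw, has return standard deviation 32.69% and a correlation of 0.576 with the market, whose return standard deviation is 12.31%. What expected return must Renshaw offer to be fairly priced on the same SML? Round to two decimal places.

11.90%

MRP = (12.16% − 6.74%) / (1.58 − 0.53) = 5.1619%
R_f = 6.74% − 0.53 × 5.1619% = 4.0042%
β_Renshaw = ρ·σ_i/σ_m = 0.576 × 32.69 / 12.31 = 1.5296
E(R_Renshaw) = R_f + β × MRP = 4.0042% + 1.5296 × 5.1619% = 11.90%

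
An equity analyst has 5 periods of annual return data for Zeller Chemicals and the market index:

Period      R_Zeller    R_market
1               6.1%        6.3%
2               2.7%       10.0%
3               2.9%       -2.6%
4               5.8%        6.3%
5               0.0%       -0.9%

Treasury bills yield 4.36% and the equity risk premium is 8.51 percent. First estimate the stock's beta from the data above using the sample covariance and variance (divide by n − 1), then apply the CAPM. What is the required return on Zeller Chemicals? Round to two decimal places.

6.42%

Mean R_i = (6.1 + 2.7 + 2.9 + 5.8 + 0.0) / 5 = 3.5000%
Mean R_m = (6.3 + 10.0 − 2.6 + 6.3 − 0.9) / 5 = 3.8200%
Σ(R_i − R̄_i)(R_m − R̄_m) = 27.5800  ⇒  Cov = 27.5800 / 4 = 6.8950
Σ(R_m − R̄_m)² = 113.9880  ⇒  Var(R_m) = 113.9880 / 4 = 28.4970
β = Cov / Var(R_m) = 6.8950 / 28.4970 = 0.2420
E(R) = R_f + β × MRP = 4.36% + 0.2420 × 8.51% = 6.42%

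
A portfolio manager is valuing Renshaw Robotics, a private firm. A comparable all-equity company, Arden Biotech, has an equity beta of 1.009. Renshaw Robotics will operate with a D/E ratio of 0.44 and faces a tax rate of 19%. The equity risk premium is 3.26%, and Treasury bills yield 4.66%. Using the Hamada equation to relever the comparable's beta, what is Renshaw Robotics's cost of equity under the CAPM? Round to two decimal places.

9.12%

β_L = β_U × [1 + (1 − t)(D/E)] = 1.009 × [1 + (1 − 0.19) × 0.44]
    = 1.009 × [1 + 0.81 × 0.44] = 1.009 × 1.3564 = 1.3686
E(R) = R_f + β_L × MRP = 4.66% + 1.3686 × 3.26% = 9.12%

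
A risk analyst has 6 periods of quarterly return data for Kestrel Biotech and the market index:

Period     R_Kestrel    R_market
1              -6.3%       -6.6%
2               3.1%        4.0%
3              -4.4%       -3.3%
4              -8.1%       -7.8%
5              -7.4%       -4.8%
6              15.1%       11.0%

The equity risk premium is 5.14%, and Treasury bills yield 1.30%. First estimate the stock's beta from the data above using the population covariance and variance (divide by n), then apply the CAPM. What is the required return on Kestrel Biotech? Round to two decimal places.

7.55%

Mean R_i = (-6.3 + 3.1 − 4.4 − 8.1 − 7.4 + 15.1) / 6 = -1.3333%
Mean R_m = (-6.6 + 4.0 − 3.3 − 7.8 − 4.8 + 11.0) / 6 = -1.2500%
Σ(R_i − R̄_i)(R_m − R̄_m) = 323.3000  ⇒  Cov = 323.3000 / 6 = 53.8833
Σ(R_m − R̄_m)² = 265.9550  ⇒  Var(R_m) = 265.9550 / 6 = 44.3258
β = Cov / Var(R_m) = 53.8833 / 44.3258 = 1.2156
E(R) = R_f + β × MRP = 1.30% + 1.2156 × 5.14% = 7.55%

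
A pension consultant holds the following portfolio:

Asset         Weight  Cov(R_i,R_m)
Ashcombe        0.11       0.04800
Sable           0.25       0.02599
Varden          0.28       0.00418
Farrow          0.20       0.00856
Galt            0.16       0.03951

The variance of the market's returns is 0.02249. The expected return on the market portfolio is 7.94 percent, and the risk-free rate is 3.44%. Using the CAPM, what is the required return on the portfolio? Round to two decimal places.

β_Ashcombe = 0.04800 / 0.02249 = 2.1343
β_Sable = 0.02599 / 0.02249 = 1.1556
β_Varden = 0.00418 / 0.02249 = 0.1859
β_Farrow = 0.00856 / 0.02249 = 0.3806
β_Galt = 0.03951 / 0.02249 = 1.7568
β_P = Σ w_i β_i = 0.11×2.1343 + 0.25×1.1556 + 0.28×0.1859 + 0.20×0.3806 + 0.16×1.7568 = 0.9329
MRP = 7.94% − 3.44% = 4.50%
E(R_P) = R_f + β_P × MRP = 3.44% + 0.9329 × 4.50% = 7.64%

7.64%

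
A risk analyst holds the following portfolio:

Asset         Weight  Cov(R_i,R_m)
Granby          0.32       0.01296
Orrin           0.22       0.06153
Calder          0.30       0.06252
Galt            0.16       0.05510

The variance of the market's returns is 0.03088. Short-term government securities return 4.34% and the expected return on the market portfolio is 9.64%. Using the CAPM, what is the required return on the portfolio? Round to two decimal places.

β_Granby = 0.01296 / 0.03088 = 0.4197
β_Orrin = 0.06153 / 0.03088 = 1.9926
β_Calder = 0.06252 / 0.03088 = 2.0246
β_Galt = 0.05510 / 0.03088 = 1.7843
β_P = Σ w_i β_i = 0.32×0.4197 + 0.22×1.9926 + 0.30×2.0246 + 0.16×1.7843 = 1.4655
MRP = 9.64% − 4.34% = 5.30%
E(R_P) = R_f + β_P × MRP = 4.34% + 1.4655 × 5.30% = 12.11%

12.11%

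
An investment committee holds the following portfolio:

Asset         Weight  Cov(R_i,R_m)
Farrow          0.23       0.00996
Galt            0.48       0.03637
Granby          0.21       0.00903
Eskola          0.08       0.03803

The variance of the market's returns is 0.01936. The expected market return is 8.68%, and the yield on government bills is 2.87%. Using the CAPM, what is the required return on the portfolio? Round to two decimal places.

10.28%

β_Farrow = 0.00996 / 0.01936 = 0.5145
β_Galt = 0.03637 / 0.01936 = 1.8786
β_Granby = 0.00903 / 0.01936 = 0.4664
β_Eskola = 0.03803 / 0.01936 = 1.9644
β_P = Σ w_i β_i = 0.23×0.5145 + 0.48×1.8786 + 0.21×0.4664 + 0.08×1.9644 = 1.2752
MRP = 8.68% − 2.87% = 5.81%
E(R_P) = R_f + β_P × MRP = 2.87% + 1.2752 × 5.81% = 10.28%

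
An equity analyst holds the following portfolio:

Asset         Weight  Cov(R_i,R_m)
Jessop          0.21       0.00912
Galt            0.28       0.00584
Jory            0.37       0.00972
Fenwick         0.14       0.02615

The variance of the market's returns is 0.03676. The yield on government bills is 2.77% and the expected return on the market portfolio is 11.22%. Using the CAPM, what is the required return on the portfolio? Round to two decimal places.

5.25%

β_Jessop = 0.00912 / 0.03676 = 0.2481
β_Galt = 0.00584 / 0.03676 = 0.1589
β_Jory = 0.00972 / 0.03676 = 0.2644
β_Fenwick = 0.02615 / 0.03676 = 0.7114
β_P = Σ w_i β_i = 0.21×0.2481 + 0.28×0.1589 + 0.37×0.2644 + 0.14×0.7114 = 0.2940
MRP = 11.22% − 2.77% = 8.45%
E(R_P) = R_f + β_P × MRP = 2.77% + 0.2940 × 8.45% = 5.25%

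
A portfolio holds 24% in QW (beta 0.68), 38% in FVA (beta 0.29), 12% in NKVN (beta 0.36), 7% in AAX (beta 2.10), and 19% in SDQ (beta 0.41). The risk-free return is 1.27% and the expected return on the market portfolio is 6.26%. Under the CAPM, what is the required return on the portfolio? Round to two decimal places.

β_P = Σ w_i β_i = 0.24×0.68 + 0.38×0.29 + 0.12×0.36 + 0.07×2.10 + 0.19×0.41 = 0.5415
MRP = 6.26% − 1.27% = 4.99%
E(R_P) = R_f + β_P × MRP = 1.27% + 0.5415 × 4.99% = 3.97%

3.97%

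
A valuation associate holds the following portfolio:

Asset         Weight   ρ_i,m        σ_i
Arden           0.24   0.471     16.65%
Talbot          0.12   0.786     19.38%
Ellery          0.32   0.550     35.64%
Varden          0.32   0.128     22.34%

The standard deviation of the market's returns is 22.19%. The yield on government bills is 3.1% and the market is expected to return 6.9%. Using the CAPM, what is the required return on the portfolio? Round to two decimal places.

β_Arden = 0.471 × 16.65% / 22.19% = 0.3534
β_Talbot = 0.786 × 19.38% / 22.19% = 0.6865
β_Ellery = 0.550 × 35.64% / 22.19% = 0.8834
β_Varden = 0.128 × 22.34% / 22.19% = 0.1289
β_P = Σ w_i β_i = 0.24×0.3534 + 0.12×0.6865 + 0.32×0.8834 + 0.32×0.1289 = 0.4911
MRP = 6.9% − 3.1% = 3.80%
E(R_P) = R_f + β_P × MRP = 3.1% + 0.4911 × 3.8% = 4.97%

4.97%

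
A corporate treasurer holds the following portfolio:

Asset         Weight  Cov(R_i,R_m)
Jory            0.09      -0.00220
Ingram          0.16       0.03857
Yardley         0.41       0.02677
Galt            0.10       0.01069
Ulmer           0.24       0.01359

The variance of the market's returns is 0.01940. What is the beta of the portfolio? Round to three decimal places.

1.097

β_Jory = -0.00220 / 0.01940 = -0.1134
β_Ingram = 0.03857 / 0.01940 = 1.9881
β_Yardley = 0.02677 / 0.01940 = 1.3799
β_Galt = 0.01069 / 0.01940 = 0.5510
β_Ulmer = 0.01359 / 0.01940 = 0.7005
β_P = Σ w_i β_i = 0.09×-0.1134 + 0.16×1.9881 + 0.41×1.3799 + 0.10×0.5510 + 0.24×0.7005 = 1.0969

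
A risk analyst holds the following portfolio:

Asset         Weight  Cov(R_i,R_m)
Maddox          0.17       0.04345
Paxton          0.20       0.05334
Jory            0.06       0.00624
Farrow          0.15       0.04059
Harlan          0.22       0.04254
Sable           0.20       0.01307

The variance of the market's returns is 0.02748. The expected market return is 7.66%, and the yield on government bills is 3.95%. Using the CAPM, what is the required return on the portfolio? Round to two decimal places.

8.88%

β_Maddox = 0.04345 / 0.02748 = 1.5811
β_Paxton = 0.05334 / 0.02748 = 1.9410
β_Jory = 0.00624 / 0.02748 = 0.2271
β_Farrow = 0.04059 / 0.02748 = 1.4771
β_Harlan = 0.04254 / 0.02748 = 1.5480
β_Sable = 0.01307 / 0.02748 = 0.4756
β_P = Σ w_i β_i = 0.17×1.5811 + 0.20×1.9410 + 0.06×0.2271 + 0.15×1.4771 + 0.22×1.5480 + 0.20×0.4756 = 1.3279
MRP = 7.66% − 3.95% = 3.71%
E(R_P) = R_f + β_P × MRP = 3.95% + 1.3279 × 3.71% = 8.88%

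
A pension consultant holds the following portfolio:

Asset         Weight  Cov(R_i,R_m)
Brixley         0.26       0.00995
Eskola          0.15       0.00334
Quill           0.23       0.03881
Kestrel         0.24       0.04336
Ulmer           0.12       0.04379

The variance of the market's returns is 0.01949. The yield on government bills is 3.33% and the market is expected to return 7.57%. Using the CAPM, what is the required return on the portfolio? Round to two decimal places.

β_Brixley = 0.00995 / 0.01949 = 0.5105
β_Eskola = 0.00334 / 0.01949 = 0.1714
β_Quill = 0.03881 / 0.01949 = 1.9913
β_Kestrel = 0.04336 / 0.01949 = 2.2247
β_Ulmer = 0.04379 / 0.01949 = 2.2468
β_P = Σ w_i β_i = 0.26×0.5105 + 0.15×0.1714 + 0.23×1.9913 + 0.24×2.2247 + 0.12×2.2468 = 1.4200
MRP = 7.57% − 3.33% = 4.24%
E(R_P) = R_f + β_P × MRP = 3.33% + 1.4200 × 4.24% = 9.35%

9.35%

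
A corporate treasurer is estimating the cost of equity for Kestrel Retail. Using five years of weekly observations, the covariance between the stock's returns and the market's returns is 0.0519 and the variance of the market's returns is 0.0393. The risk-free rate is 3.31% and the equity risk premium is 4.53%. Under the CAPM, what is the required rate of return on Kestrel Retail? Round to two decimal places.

β = Cov(R_i, R_m) / Var(R_m) = 0.0519 / 0.0393 = 1.3206
E(R) = R_f + β × MRP = 3.31% + 1.3206 × 4.53% = 9.29%

9.29%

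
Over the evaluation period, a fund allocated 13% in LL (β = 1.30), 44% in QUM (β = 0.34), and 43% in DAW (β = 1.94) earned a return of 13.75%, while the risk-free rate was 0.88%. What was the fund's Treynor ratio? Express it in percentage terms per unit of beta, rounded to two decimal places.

11.16%

β_P = 0.13×1.30 + 0.44×0.34 + 0.43×1.94 = 1.1528
Treynor = (R_P − R_f) / β_P = (13.75% − 0.88%) / 1.1528 = 12.87% / 1.1528 = 11.16%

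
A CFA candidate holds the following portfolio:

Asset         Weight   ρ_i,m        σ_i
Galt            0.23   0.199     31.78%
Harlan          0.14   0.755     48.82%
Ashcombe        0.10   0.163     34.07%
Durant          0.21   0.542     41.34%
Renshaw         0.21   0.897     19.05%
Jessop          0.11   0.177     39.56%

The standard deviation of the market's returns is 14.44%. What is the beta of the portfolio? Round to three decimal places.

1.124

β_Galt = 0.199 × 31.78% / 14.44% = 0.4380
β_Harlan = 0.755 × 48.82% / 14.44% = 2.5526
β_Ashcombe = 0.163 × 34.07% / 14.44% = 0.3846
β_Durant = 0.542 × 41.34% / 14.44% = 1.5517
β_Renshaw = 0.897 × 19.05% / 14.44% = 1.1834
β_Jessop = 0.177 × 39.56% / 14.44% = 0.4849
β_P = Σ w_i β_i = 0.23×0.4380 + 0.14×2.5526 + 0.10×0.3846 + 0.21×1.5517 + 0.21×1.1834 + 0.11×0.4849 = 1.1243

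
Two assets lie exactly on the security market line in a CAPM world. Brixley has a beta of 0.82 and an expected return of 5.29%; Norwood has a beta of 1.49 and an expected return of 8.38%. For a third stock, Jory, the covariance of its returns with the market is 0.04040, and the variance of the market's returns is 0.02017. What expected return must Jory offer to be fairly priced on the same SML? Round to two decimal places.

MRP = (8.38% − 5.29%) / (1.49 − 0.82) = 4.6119%
R_f = 5.29% − 0.82 × 4.6119% = 1.5082%
β_Jory = Cov / Var(R_m) = 0.04040 / 0.02017 = 2.0030
E(R_Jory) = R_f + β × MRP = 1.5082% + 2.0030 × 4.6119% = 10.75%

10.75%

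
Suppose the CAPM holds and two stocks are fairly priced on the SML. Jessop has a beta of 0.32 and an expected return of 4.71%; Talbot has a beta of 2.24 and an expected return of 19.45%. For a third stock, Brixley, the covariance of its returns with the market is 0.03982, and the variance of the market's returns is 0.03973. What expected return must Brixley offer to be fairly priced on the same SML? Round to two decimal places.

MRP = (19.45% − 4.71%) / (2.24 − 0.32) = 7.6771%
R_f = 4.71% − 0.32 × 7.6771% = 2.2533%
β_Brixley = Cov / Var(R_m) = 0.03982 / 0.03973 = 1.0023
E(R_Brixley) = R_f + β × MRP = 2.2533% + 1.0023 × 7.6771% = 9.95%

9.95%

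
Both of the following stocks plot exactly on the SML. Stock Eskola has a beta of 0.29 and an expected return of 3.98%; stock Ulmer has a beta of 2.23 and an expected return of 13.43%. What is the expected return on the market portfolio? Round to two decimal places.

Both satisfy E(R) = R_f + β·MRP, so the slope of the SML is
MRP = (13.43% − 3.98%) / (2.23 − 0.29) = 9.45% / 1.94 = 4.8711%
R_f = E(R_Eskola) − β_Eskola·MRP = 3.98% − 0.29 × 4.8711% = 2.5674%
E(R_m) = R_f + MRP = 2.5674% + 4.8711% = 7.44%

7.44%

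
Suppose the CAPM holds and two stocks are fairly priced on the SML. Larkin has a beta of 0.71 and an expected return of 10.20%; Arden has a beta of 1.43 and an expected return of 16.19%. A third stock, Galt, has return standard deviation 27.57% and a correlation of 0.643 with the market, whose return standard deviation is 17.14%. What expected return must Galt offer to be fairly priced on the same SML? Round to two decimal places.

MRP = (16.19% − 10.20%) / (1.43 − 0.71) = 8.3194%
R_f = 10.20% − 0.71 × 8.3194% = 4.2932%
β_Galt = ρ·σ_i/σ_m = 0.643 × 27.57 / 17.14 = 1.0343
E(R_Galt) = R_f + β × MRP = 4.2932% + 1.0343 × 8.3194% = 12.90%

12.90%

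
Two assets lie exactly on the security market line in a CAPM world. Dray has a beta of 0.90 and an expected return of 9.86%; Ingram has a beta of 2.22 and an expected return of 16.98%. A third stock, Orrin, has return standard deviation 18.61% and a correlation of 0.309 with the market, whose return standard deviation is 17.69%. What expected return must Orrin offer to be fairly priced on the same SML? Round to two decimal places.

MRP = (16.98% − 9.86%) / (2.22 − 0.90) = 5.3939%
R_f = 9.86% − 0.90 × 5.3939% = 5.0055%
β_Orrin = ρ·σ_i/σ_m = 0.309 × 18.61 / 17.69 = 0.3251
E(R_Orrin) = R_f + β × MRP = 5.0055% + 0.3251 × 5.3939% = 6.76%

6.76%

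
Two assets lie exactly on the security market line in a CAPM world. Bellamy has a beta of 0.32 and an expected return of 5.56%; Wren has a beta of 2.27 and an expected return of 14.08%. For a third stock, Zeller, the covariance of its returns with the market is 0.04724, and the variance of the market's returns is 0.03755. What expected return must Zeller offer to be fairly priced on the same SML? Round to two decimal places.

9.66%

MRP = (14.08% − 5.56%) / (2.27 − 0.32) = 4.3692%
R_f = 5.56% − 0.32 × 4.3692% = 4.1619%
β_Zeller = Cov / Var(R_m) = 0.04724 / 0.03755 = 1.2581
E(R_Zeller) = R_f + β × MRP = 4.1619% + 1.2581 × 4.3692% = 9.66%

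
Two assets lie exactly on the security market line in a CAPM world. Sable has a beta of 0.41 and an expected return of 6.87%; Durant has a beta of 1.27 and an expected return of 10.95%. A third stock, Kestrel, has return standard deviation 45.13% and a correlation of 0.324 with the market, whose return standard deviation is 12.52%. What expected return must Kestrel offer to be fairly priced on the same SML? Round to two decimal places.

10.47%

MRP = (10.95% − 6.87%) / (1.27 − 0.41) = 4.7442%
R_f = 6.87% − 0.41 × 4.7442% = 4.9249%
β_Kestrel = ρ·σ_i/σ_m = 0.324 × 45.13 / 12.52 = 1.1679
E(R_Kestrel) = R_f + β × MRP = 4.9249% + 1.1679 × 4.7442% = 10.47%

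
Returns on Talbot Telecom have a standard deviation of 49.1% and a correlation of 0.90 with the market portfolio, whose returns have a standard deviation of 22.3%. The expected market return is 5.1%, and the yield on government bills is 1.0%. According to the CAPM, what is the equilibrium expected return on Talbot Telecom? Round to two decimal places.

9.12%

β = ρ × σ_i / σ_m = 0.90 × 49.1% / 22.3% = 1.9816
MRP = 5.1% − 1.0% = 4.10%
E(R) = 1.0% + 1.9816 × 4.1% = 9.12%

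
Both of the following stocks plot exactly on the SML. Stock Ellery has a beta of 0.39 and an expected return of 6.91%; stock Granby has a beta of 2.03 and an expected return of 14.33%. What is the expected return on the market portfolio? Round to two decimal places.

Both satisfy E(R) = R_f + β·MRP, so the slope of the SML is
MRP = (14.33% − 6.91%) / (2.03 − 0.39) = 7.42% / 1.64 = 4.5244%
R_f = E(R_Ellery) − β_Ellery·MRP = 6.91% − 0.39 × 4.5244% = 5.1455%
E(R_m) = R_f + MRP = 5.1455% + 4.5244% = 9.67%

9.67%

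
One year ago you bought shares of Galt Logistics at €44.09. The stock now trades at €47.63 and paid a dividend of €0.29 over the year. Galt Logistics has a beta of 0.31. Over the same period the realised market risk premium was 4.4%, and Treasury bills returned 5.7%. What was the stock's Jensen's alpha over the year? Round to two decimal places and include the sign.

Realised HPR = (P1 + D1 − P0) / P0 = (47.63 + 0.29 − 44.09) / 44.09 = 3.83 / 44.09 = 8.6868%
CAPM required = R_f + β·MRP = 5.7% + 0.31 × 4.4% = 7.0640%
α = realised − required = 8.6868% − 7.0640% = +1.62%

+1.62%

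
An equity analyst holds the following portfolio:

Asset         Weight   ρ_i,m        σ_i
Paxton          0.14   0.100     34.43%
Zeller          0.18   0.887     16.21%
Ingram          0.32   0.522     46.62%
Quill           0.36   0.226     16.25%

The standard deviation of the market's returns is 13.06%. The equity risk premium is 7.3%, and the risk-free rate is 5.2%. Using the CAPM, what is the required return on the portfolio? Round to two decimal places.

β_Paxton = 0.100 × 34.43% / 13.06% = 0.2636
β_Zeller = 0.887 × 16.21% / 13.06% = 1.1009
β_Ingram = 0.522 × 46.62% / 13.06% = 1.8634
β_Quill = 0.226 × 16.25% / 13.06% = 0.2812
β_P = Σ w_i β_i = 0.14×0.2636 + 0.18×1.1009 + 0.32×1.8634 + 0.36×0.2812 = 0.9326
E(R_P) = R_f + β_P × MRP = 5.2% + 0.9326 × 7.3% = 12.01%

12.01%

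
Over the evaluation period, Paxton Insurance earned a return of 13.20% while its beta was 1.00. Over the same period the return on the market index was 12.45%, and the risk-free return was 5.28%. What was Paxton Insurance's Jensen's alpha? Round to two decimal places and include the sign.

+0.75%

Market excess return = 12.45% − 5.28% = 7.17%
CAPM benchmark = R_f + β(R_m − R_f) = 5.28% + 1.00 × 7.17% = 12.4500%
α = actual − benchmark = 13.20% − 12.4500% = +0.75%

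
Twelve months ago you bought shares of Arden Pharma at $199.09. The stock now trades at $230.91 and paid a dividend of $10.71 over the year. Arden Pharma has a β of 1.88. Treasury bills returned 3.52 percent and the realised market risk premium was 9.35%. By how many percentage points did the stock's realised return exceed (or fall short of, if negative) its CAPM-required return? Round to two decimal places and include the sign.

Realised HPR = (P1 + D1 − P0) / P0 = (230.91 + 10.71 − 199.09) / 199.09 = 42.53 / 199.09 = 21.3622%
CAPM required = R_f + β·MRP = 3.52% + 1.88 × 9.35% = 21.0980%
α = realised − required = 21.3622% − 21.0980% = +0.26%

+0.26%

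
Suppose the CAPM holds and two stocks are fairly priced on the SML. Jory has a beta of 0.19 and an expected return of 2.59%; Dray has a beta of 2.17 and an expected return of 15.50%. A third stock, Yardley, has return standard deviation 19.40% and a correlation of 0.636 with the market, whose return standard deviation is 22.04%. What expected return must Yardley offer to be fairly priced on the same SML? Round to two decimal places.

5.00%

MRP = (15.50% − 2.59%) / (2.17 − 0.19) = 6.5202%
R_f = 2.59% − 0.19 × 6.5202% = 1.3512%
β_Yardley = ρ·σ_i/σ_m = 0.636 × 19.40 / 22.04 = 0.5598
E(R_Yardley) = R_f + β × MRP = 1.3512% + 0.5598 × 6.5202% = 5.00%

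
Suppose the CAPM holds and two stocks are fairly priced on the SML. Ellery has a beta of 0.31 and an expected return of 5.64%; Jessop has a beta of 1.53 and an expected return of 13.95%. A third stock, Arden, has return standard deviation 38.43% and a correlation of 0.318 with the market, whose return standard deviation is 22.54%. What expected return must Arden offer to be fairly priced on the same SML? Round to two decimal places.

MRP = (13.95% − 5.64%) / (1.53 − 0.31) = 6.8115%
R_f = 5.64% − 0.31 × 6.8115% = 3.5284%
β_Arden = ρ·σ_i/σ_m = 0.318 × 38.43 / 22.54 = 0.5422
E(R_Arden) = R_f + β × MRP = 3.5284% + 0.5422 × 6.8115% = 7.22%

7.22%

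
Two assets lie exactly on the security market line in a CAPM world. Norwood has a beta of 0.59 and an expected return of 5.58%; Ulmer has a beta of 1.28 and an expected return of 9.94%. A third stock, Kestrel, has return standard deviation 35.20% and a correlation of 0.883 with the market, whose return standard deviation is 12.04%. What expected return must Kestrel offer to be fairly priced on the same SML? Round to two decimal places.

MRP = (9.94% − 5.58%) / (1.28 − 0.59) = 6.3188%
R_f = 5.58% − 0.59 × 6.3188% = 1.8519%
β_Kestrel = ρ·σ_i/σ_m = 0.883 × 35.20 / 12.04 = 2.5815
E(R_Kestrel) = R_f + β × MRP = 1.8519% + 2.5815 × 6.3188% = 18.16%

18.16%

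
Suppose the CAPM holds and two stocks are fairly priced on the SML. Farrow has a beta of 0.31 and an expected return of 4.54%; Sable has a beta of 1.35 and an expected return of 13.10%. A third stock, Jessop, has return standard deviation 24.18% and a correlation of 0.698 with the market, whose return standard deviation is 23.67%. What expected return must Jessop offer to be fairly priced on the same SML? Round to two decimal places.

7.86%

MRP = (13.10% − 4.54%) / (1.35 − 0.31) = 8.2308%
R_f = 4.54% − 0.31 × 8.2308% = 1.9885%
β_Jessop = ρ·σ_i/σ_m = 0.698 × 24.18 / 23.67 = 0.7130
E(R_Jessop) = R_f + β × MRP = 1.9885% + 0.7130 × 8.2308% = 7.86%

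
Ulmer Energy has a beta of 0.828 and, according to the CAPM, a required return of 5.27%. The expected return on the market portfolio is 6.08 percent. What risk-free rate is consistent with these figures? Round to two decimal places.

E(R) = R_f + β(E(R_m) − R_f) = R_f(1 − β) + β·E(R_m)
5.27% = R_f × (1 − 0.828) + 0.828 × 6.08%
5.27% = R_f × 0.172 + 5.03424%
R_f = (5.27% − 5.03424%) / 0.172 = 1.37%

1.37%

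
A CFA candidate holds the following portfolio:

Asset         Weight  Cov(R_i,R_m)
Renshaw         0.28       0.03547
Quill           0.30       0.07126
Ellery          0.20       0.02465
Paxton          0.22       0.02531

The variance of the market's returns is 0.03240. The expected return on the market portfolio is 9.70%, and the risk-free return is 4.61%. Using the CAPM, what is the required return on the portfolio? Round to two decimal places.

β_Renshaw = 0.03547 / 0.03240 = 1.0948
β_Quill = 0.07126 / 0.03240 = 2.1994
β_Ellery = 0.02465 / 0.03240 = 0.7608
β_Paxton = 0.02531 / 0.03240 = 0.7812
β_P = Σ w_i β_i = 0.28×1.0948 + 0.30×2.1994 + 0.20×0.7608 + 0.22×0.7812 = 1.2904
MRP = 9.70% − 4.61% = 5.09%
E(R_P) = R_f + β_P × MRP = 4.61% + 1.2904 × 5.09% = 11.18%

11.18%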